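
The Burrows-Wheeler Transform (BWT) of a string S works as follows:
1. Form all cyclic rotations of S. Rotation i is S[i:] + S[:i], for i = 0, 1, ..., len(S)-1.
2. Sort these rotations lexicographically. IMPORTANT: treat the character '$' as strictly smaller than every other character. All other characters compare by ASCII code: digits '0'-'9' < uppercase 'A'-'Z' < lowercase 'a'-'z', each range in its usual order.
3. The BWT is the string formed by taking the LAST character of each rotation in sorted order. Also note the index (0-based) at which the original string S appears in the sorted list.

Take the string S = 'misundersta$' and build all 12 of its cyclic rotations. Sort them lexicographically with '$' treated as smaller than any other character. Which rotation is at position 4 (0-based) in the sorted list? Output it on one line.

All 12 rotations (rotation i = S[i:]+S[:i]):
  rot[0] = misundersta$
  rot[1] = isundersta$m
  rot[2] = sundersta$mi
  rot[3] = understa$mis
  rot[4] = ndersta$misu
  rot[5] = dersta$misun
  rot[6] = ersta$misund
  rot[7] = rsta$misunde
  rot[8] = sta$misunder
  rot[9] = ta$misunders
  rot[10] = a$misunderst
  rot[11] = $misundersta
Sorted (with $ < everything):
  sorted[0] = $misundersta
  sorted[1] = a$misunderst
  sorted[2] = dersta$misun
  sorted[3] = ersta$misund
  sorted[4] = isundersta$m
  sorted[5] = misundersta$
  sorted[6] = ndersta$misu
  sorted[7] = rsta$misunde
  sorted[8] = sta$misunder
  sorted[9] = sundersta$mi
  sorted[10] = ta$misunders
  sorted[11] = understa$mis
sorted[4] = isundersta$m

Answer: isundersta$m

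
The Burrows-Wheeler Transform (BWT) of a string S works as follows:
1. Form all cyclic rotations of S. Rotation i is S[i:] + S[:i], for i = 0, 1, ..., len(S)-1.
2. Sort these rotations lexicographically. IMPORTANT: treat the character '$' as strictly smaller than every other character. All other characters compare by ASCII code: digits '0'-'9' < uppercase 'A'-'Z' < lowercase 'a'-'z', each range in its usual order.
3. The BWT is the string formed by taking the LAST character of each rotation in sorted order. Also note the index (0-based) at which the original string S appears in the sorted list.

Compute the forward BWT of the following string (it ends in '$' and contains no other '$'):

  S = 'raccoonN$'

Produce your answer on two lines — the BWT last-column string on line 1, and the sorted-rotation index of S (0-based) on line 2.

All 9 rotations (rotation i = S[i:]+S[:i]):
  rot[0] = raccoonN$
  rot[1] = accoonN$r
  rot[2] = ccoonN$ra
  rot[3] = coonN$rac
  rot[4] = oonN$racc
  rot[5] = onN$racco
  rot[6] = nN$raccoo
  rot[7] = N$raccoon
  rot[8] = $raccoonN
Sorted (with $ < everything):
  sorted[0] = $raccoonN  (last char: 'N')
  sorted[1] = N$raccoon  (last char: 'n')
  sorted[2] = accoonN$r  (last char: 'r')
  sorted[3] = ccoonN$ra  (last char: 'a')
  sorted[4] = coonN$rac  (last char: 'c')
  sorted[5] = nN$raccoo  (last char: 'o')
  sorted[6] = onN$racco  (last char: 'o')
  sorted[7] = oonN$racc  (last char: 'c')
  sorted[8] = raccoonN$  (last char: '$')
Last column: Nnracooc$
Original string S is at sorted index 8

Answer: Nnracooc$
8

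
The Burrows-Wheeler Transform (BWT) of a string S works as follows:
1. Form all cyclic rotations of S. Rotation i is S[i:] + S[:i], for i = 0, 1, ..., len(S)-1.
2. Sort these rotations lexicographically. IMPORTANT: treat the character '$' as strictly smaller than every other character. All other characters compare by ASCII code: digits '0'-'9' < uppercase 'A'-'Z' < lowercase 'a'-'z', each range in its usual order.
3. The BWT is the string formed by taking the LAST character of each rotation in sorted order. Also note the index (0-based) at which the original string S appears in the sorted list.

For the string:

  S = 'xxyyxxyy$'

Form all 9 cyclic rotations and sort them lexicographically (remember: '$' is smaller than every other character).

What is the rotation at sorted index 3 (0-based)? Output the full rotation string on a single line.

Answer: xyy$xxyyx

Derivation:
All 9 rotations (rotation i = S[i:]+S[:i]):
  rot[0] = xxyyxxyy$
  rot[1] = xyyxxyy$x
  rot[2] = yyxxyy$xx
  rot[3] = yxxyy$xxy
  rot[4] = xxyy$xxyy
  rot[5] = xyy$xxyyx
  rot[6] = yy$xxyyxx
  rot[7] = y$xxyyxxy
  rot[8] = $xxyyxxyy
Sorted (with $ < everything):
  sorted[0] = $xxyyxxyy
  sorted[1] = xxyy$xxyy
  sorted[2] = xxyyxxyy$
  sorted[3] = xyy$xxyyx
  sorted[4] = xyyxxyy$x
  sorted[5] = y$xxyyxxy
  sorted[6] = yxxyy$xxy
  sorted[7] = yy$xxyyxx
  sorted[8] = yyxxyy$xx
sorted[3] = xyy$xxyyx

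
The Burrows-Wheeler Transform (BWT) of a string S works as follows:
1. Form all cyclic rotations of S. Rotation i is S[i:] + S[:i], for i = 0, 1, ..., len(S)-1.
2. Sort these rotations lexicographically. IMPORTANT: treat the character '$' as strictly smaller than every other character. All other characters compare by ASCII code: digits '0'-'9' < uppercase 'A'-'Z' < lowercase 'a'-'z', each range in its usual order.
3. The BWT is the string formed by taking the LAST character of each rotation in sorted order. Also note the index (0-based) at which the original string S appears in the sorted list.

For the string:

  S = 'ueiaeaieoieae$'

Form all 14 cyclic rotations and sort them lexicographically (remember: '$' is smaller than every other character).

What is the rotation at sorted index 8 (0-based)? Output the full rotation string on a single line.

All 14 rotations (rotation i = S[i:]+S[:i]):
  rot[0] = ueiaeaieoieae$
  rot[1] = eiaeaieoieae$u
  rot[2] = iaeaieoieae$ue
  rot[3] = aeaieoieae$uei
  rot[4] = eaieoieae$ueia
  rot[5] = aieoieae$ueiae
  rot[6] = ieoieae$ueiaea
  rot[7] = eoieae$ueiaeai
  rot[8] = oieae$ueiaeaie
  rot[9] = ieae$ueiaeaieo
  rot[10] = eae$ueiaeaieoi
  rot[11] = ae$ueiaeaieoie
  rot[12] = e$ueiaeaieoiea
  rot[13] = $ueiaeaieoieae
Sorted (with $ < everything):
  sorted[0] = $ueiaeaieoieae
  sorted[1] = ae$ueiaeaieoie
  sorted[2] = aeaieoieae$uei
  sorted[3] = aieoieae$ueiae
  sorted[4] = e$ueiaeaieoiea
  sorted[5] = eae$ueiaeaieoi
  sorted[6] = eaieoieae$ueia
  sorted[7] = eiaeaieoieae$u
  sorted[8] = eoieae$ueiaeai
  sorted[9] = iaeaieoieae$ue
  sorted[10] = ieae$ueiaeaieo
  sorted[11] = ieoieae$ueiaea
  sorted[12] = oieae$ueiaeaie
  sorted[13] = ueiaeaieoieae$
sorted[8] = eoieae$ueiaeai

Answer: eoieae$ueiaeai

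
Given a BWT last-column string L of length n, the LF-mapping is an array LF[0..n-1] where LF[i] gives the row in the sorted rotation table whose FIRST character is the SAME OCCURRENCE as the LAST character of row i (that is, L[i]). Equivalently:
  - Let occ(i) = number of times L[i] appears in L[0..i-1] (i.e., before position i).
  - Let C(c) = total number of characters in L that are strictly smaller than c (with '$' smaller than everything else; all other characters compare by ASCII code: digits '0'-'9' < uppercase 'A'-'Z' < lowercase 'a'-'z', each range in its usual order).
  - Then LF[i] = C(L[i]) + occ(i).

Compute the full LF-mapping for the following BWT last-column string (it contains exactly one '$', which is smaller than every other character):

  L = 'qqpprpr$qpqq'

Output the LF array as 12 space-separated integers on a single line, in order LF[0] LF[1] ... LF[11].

Answer: 5 6 1 2 10 3 11 0 7 4 8 9

Derivation:
Char counts: '$':1, 'p':4, 'q':5, 'r':2
C (first-col start): C('$')=0, C('p')=1, C('q')=5, C('r')=10
L[0]='q': occ=0, LF[0]=C('q')+0=5+0=5
L[1]='q': occ=1, LF[1]=C('q')+1=5+1=6
L[2]='p': occ=0, LF[2]=C('p')+0=1+0=1
L[3]='p': occ=1, LF[3]=C('p')+1=1+1=2
L[4]='r': occ=0, LF[4]=C('r')+0=10+0=10
L[5]='p': occ=2, LF[5]=C('p')+2=1+2=3
L[6]='r': occ=1, LF[6]=C('r')+1=10+1=11
L[7]='$': occ=0, LF[7]=C('$')+0=0+0=0
L[8]='q': occ=2, LF[8]=C('q')+2=5+2=7
L[9]='p': occ=3, LF[9]=C('p')+3=1+3=4
L[10]='q': occ=3, LF[10]=C('q')+3=5+3=8
L[11]='q': occ=4, LF[11]=C('q')+4=5+4=9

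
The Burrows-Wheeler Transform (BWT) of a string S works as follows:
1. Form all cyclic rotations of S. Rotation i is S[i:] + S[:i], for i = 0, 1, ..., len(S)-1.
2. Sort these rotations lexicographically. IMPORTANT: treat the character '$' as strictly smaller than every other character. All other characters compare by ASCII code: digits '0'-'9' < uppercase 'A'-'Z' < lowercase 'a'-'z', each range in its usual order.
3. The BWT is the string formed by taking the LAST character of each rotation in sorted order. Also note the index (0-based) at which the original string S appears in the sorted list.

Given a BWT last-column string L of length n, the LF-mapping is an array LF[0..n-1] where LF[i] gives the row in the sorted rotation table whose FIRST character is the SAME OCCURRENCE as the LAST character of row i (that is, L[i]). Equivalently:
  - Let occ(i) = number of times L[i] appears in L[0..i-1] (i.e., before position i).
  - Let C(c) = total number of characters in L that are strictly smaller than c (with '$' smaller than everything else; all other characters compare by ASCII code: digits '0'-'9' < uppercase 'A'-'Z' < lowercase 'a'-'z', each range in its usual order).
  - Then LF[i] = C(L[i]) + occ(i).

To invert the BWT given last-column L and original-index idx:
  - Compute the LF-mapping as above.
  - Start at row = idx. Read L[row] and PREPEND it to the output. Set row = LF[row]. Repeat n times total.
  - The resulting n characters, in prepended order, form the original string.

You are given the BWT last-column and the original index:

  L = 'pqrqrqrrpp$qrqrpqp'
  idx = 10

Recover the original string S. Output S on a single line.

LF mapping: 1 6 12 7 13 8 14 15 2 3 0 9 16 10 17 4 11 5
Walk LF starting at row 10, prepending L[row]:
  step 1: row=10, L[10]='$', prepend. Next row=LF[10]=0
  step 2: row=0, L[0]='p', prepend. Next row=LF[0]=1
  step 3: row=1, L[1]='q', prepend. Next row=LF[1]=6
  step 4: row=6, L[6]='r', prepend. Next row=LF[6]=14
  step 5: row=14, L[14]='r', prepend. Next row=LF[14]=17
  step 6: row=17, L[17]='p', prepend. Next row=LF[17]=5
  step 7: row=5, L[5]='q', prepend. Next row=LF[5]=8
  step 8: row=8, L[8]='p', prepend. Next row=LF[8]=2
  step 9: row=2, L[2]='r', prepend. Next row=LF[2]=12
  step 10: row=12, L[12]='r', prepend. Next row=LF[12]=16
  step 11: row=16, L[16]='q', prepend. Next row=LF[16]=11
  step 12: row=11, L[11]='q', prepend. Next row=LF[11]=9
  step 13: row=9, L[9]='p', prepend. Next row=LF[9]=3
  step 14: row=3, L[3]='q', prepend. Next row=LF[3]=7
  step 15: row=7, L[7]='r', prepend. Next row=LF[7]=15
  step 16: row=15, L[15]='p', prepend. Next row=LF[15]=4
  step 17: row=4, L[4]='r', prepend. Next row=LF[4]=13
  step 18: row=13, L[13]='q', prepend. Next row=LF[13]=10
Reversed output: qrprqpqqrrpqprrqp$

Answer: qrprqpqqrrpqprrqp$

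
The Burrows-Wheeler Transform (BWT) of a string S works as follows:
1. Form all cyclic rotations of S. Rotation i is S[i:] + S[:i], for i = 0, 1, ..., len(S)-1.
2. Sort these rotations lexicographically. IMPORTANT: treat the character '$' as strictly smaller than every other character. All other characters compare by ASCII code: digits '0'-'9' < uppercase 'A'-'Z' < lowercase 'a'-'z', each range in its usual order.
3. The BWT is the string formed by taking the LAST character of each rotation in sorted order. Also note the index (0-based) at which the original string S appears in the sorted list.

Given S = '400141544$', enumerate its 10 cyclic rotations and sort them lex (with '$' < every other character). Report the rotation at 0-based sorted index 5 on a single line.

Answer: 4$40014154

Derivation:
All 10 rotations (rotation i = S[i:]+S[:i]):
  rot[0] = 400141544$
  rot[1] = 00141544$4
  rot[2] = 0141544$40
  rot[3] = 141544$400
  rot[4] = 41544$4001
  rot[5] = 1544$40014
  rot[6] = 544$400141
  rot[7] = 44$4001415
  rot[8] = 4$40014154
  rot[9] = $400141544
Sorted (with $ < everything):
  sorted[0] = $400141544
  sorted[1] = 00141544$4
  sorted[2] = 0141544$40
  sorted[3] = 141544$400
  sorted[4] = 1544$40014
  sorted[5] = 4$40014154
  sorted[6] = 400141544$
  sorted[7] = 41544$4001
  sorted[8] = 44$4001415
  sorted[9] = 544$400141
sorted[5] = 4$40014154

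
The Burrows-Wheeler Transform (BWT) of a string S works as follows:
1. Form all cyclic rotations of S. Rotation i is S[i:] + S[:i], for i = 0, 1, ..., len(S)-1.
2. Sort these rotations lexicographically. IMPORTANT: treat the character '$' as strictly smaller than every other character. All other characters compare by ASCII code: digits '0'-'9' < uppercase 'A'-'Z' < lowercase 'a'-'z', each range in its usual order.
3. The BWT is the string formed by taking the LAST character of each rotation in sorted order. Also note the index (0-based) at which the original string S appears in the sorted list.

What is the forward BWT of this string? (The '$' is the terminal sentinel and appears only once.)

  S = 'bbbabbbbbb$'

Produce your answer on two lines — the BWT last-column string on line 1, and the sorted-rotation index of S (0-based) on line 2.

Answer: bbbbbbb$bba
7

Derivation:
All 11 rotations (rotation i = S[i:]+S[:i]):
  rot[0] = bbbabbbbbb$
  rot[1] = bbabbbbbb$b
  rot[2] = babbbbbb$bb
  rot[3] = abbbbbb$bbb
  rot[4] = bbbbbb$bbba
  rot[5] = bbbbb$bbbab
  rot[6] = bbbb$bbbabb
  rot[7] = bbb$bbbabbb
  rot[8] = bb$bbbabbbb
  rot[9] = b$bbbabbbbb
  rot[10] = $bbbabbbbbb
Sorted (with $ < everything):
  sorted[0] = $bbbabbbbbb  (last char: 'b')
  sorted[1] = abbbbbb$bbb  (last char: 'b')
  sorted[2] = b$bbbabbbbb  (last char: 'b')
  sorted[3] = babbbbbb$bb  (last char: 'b')
  sorted[4] = bb$bbbabbbb  (last char: 'b')
  sorted[5] = bbabbbbbb$b  (last char: 'b')
  sorted[6] = bbb$bbbabbb  (last char: 'b')
  sorted[7] = bbbabbbbbb$  (last char: '$')
  sorted[8] = bbbb$bbbabb  (last char: 'b')
  sorted[9] = bbbbb$bbbab  (last char: 'b')
  sorted[10] = bbbbbb$bbba  (last char: 'a')
Last column: bbbbbbb$bba
Original string S is at sorted index 7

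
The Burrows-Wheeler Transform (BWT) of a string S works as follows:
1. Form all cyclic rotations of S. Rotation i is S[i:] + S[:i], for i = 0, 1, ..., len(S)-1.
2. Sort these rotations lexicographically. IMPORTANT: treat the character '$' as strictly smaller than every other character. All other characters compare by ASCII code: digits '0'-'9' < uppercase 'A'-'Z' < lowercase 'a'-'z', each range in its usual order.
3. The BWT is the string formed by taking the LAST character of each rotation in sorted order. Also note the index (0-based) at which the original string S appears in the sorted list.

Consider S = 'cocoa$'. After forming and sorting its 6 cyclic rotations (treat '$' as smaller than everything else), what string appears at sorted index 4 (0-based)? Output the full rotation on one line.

Answer: oa$coc

Derivation:
All 6 rotations (rotation i = S[i:]+S[:i]):
  rot[0] = cocoa$
  rot[1] = ocoa$c
  rot[2] = coa$co
  rot[3] = oa$coc
  rot[4] = a$coco
  rot[5] = $cocoa
Sorted (with $ < everything):
  sorted[0] = $cocoa
  sorted[1] = a$coco
  sorted[2] = coa$co
  sorted[3] = cocoa$
  sorted[4] = oa$coc
  sorted[5] = ocoa$c
sorted[4] = oa$coc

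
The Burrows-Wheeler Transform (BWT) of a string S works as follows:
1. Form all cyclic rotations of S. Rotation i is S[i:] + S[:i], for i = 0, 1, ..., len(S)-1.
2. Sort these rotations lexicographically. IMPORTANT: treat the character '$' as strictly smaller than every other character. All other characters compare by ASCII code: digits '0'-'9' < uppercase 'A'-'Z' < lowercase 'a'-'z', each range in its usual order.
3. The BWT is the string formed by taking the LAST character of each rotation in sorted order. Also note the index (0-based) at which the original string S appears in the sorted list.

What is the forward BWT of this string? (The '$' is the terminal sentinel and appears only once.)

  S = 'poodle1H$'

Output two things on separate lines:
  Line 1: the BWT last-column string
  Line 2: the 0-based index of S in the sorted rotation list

Answer: He1oldop$
8

Derivation:
All 9 rotations (rotation i = S[i:]+S[:i]):
  rot[0] = poodle1H$
  rot[1] = oodle1H$p
  rot[2] = odle1H$po
  rot[3] = dle1H$poo
  rot[4] = le1H$pood
  rot[5] = e1H$poodl
  rot[6] = 1H$poodle
  rot[7] = H$poodle1
  rot[8] = $poodle1H
Sorted (with $ < everything):
  sorted[0] = $poodle1H  (last char: 'H')
  sorted[1] = 1H$poodle  (last char: 'e')
  sorted[2] = H$poodle1  (last char: '1')
  sorted[3] = dle1H$poo  (last char: 'o')
  sorted[4] = e1H$poodl  (last char: 'l')
  sorted[5] = le1H$pood  (last char: 'd')
  sorted[6] = odle1H$po  (last char: 'o')
  sorted[7] = oodle1H$p  (last char: 'p')
  sorted[8] = poodle1H$  (last char: '$')
Last column: He1oldop$
Original string S is at sorted index 8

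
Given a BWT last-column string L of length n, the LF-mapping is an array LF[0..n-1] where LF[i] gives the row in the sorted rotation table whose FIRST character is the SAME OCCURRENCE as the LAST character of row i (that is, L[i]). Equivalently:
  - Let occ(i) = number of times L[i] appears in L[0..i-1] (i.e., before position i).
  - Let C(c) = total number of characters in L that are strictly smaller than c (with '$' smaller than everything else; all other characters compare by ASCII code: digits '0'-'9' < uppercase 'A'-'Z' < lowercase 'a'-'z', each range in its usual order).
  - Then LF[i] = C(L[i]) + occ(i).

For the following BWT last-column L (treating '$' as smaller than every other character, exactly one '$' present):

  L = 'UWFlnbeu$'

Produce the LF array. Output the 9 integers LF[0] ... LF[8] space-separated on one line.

Char counts: '$':1, 'F':1, 'U':1, 'W':1, 'b':1, 'e':1, 'l':1, 'n':1, 'u':1
C (first-col start): C('$')=0, C('F')=1, C('U')=2, C('W')=3, C('b')=4, C('e')=5, C('l')=6, C('n')=7, C('u')=8
L[0]='U': occ=0, LF[0]=C('U')+0=2+0=2
L[1]='W': occ=0, LF[1]=C('W')+0=3+0=3
L[2]='F': occ=0, LF[2]=C('F')+0=1+0=1
L[3]='l': occ=0, LF[3]=C('l')+0=6+0=6
L[4]='n': occ=0, LF[4]=C('n')+0=7+0=7
L[5]='b': occ=0, LF[5]=C('b')+0=4+0=4
L[6]='e': occ=0, LF[6]=C('e')+0=5+0=5
L[7]='u': occ=0, LF[7]=C('u')+0=8+0=8
L[8]='$': occ=0, LF[8]=C('$')+0=0+0=0

Answer: 2 3 1 6 7 4 5 8 0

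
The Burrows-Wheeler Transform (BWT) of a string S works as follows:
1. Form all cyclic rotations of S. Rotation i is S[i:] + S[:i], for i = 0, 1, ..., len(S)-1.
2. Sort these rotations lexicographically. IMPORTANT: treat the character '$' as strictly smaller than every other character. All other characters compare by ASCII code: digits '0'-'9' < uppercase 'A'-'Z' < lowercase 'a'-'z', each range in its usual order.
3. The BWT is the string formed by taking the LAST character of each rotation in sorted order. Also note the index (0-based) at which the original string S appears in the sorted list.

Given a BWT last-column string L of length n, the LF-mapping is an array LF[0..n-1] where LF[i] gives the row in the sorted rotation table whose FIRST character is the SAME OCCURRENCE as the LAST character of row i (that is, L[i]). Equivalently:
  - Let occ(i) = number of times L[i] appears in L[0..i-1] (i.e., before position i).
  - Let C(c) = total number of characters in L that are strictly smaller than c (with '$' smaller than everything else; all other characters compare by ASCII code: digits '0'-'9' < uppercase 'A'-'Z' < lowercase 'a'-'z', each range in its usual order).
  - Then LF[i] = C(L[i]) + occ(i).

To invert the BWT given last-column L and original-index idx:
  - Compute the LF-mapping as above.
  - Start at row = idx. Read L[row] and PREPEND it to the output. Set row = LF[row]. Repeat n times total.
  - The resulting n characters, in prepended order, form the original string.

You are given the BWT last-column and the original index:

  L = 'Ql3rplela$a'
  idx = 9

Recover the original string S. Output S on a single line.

LF mapping: 2 6 1 10 9 7 5 8 3 0 4
Walk LF starting at row 9, prepending L[row]:
  step 1: row=9, L[9]='$', prepend. Next row=LF[9]=0
  step 2: row=0, L[0]='Q', prepend. Next row=LF[0]=2
  step 3: row=2, L[2]='3', prepend. Next row=LF[2]=1
  step 4: row=1, L[1]='l', prepend. Next row=LF[1]=6
  step 5: row=6, L[6]='e', prepend. Next row=LF[6]=5
  step 6: row=5, L[5]='l', prepend. Next row=LF[5]=7
  step 7: row=7, L[7]='l', prepend. Next row=LF[7]=8
  step 8: row=8, L[8]='a', prepend. Next row=LF[8]=3
  step 9: row=3, L[3]='r', prepend. Next row=LF[3]=10
  step 10: row=10, L[10]='a', prepend. Next row=LF[10]=4
  step 11: row=4, L[4]='p', prepend. Next row=LF[4]=9
Reversed output: parallel3Q$

Answer: parallel3Q$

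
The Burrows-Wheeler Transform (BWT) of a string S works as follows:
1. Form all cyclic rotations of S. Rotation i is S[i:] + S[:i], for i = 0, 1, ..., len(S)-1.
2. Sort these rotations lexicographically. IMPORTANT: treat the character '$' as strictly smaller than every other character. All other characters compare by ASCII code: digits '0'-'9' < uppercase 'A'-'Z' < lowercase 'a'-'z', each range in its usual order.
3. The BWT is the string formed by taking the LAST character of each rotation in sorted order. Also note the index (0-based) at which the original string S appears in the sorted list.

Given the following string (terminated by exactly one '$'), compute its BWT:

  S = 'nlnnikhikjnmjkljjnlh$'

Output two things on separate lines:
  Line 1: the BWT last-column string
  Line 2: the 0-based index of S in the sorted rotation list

All 21 rotations (rotation i = S[i:]+S[:i]):
  rot[0] = nlnnikhikjnmjkljjnlh$
  rot[1] = lnnikhikjnmjkljjnlh$n
  rot[2] = nnikhikjnmjkljjnlh$nl
  rot[3] = nikhikjnmjkljjnlh$nln
  rot[4] = ikhikjnmjkljjnlh$nlnn
  rot[5] = khikjnmjkljjnlh$nlnni
  rot[6] = hikjnmjkljjnlh$nlnnik
  rot[7] = ikjnmjkljjnlh$nlnnikh
  rot[8] = kjnmjkljjnlh$nlnnikhi
  rot[9] = jnmjkljjnlh$nlnnikhik
  rot[10] = nmjkljjnlh$nlnnikhikj
  rot[11] = mjkljjnlh$nlnnikhikjn
  rot[12] = jkljjnlh$nlnnikhikjnm
  rot[13] = kljjnlh$nlnnikhikjnmj
  rot[14] = ljjnlh$nlnnikhikjnmjk
  rot[15] = jjnlh$nlnnikhikjnmjkl
  rot[16] = jnlh$nlnnikhikjnmjklj
  rot[17] = nlh$nlnnikhikjnmjkljj
  rot[18] = lh$nlnnikhikjnmjkljjn
  rot[19] = h$nlnnikhikjnmjkljjnl
  rot[20] = $nlnnikhikjnmjkljjnlh
Sorted (with $ < everything):
  sorted[0] = $nlnnikhikjnmjkljjnlh  (last char: 'h')
  sorted[1] = h$nlnnikhikjnmjkljjnl  (last char: 'l')
  sorted[2] = hikjnmjkljjnlh$nlnnik  (last char: 'k')
  sorted[3] = ikhikjnmjkljjnlh$nlnn  (last char: 'n')
  sorted[4] = ikjnmjkljjnlh$nlnnikh  (last char: 'h')
  sorted[5] = jjnlh$nlnnikhikjnmjkl  (last char: 'l')
  sorted[6] = jkljjnlh$nlnnikhikjnm  (last char: 'm')
  sorted[7] = jnlh$nlnnikhikjnmjklj  (last char: 'j')
  sorted[8] = jnmjkljjnlh$nlnnikhik  (last char: 'k')
  sorted[9] = khikjnmjkljjnlh$nlnni  (last char: 'i')
  sorted[10] = kjnmjkljjnlh$nlnnikhi  (last char: 'i')
  sorted[11] = kljjnlh$nlnnikhikjnmj  (last char: 'j')
  sorted[12] = lh$nlnnikhikjnmjkljjn  (last char: 'n')
  sorted[13] = ljjnlh$nlnnikhikjnmjk  (last char: 'k')
  sorted[14] = lnnikhikjnmjkljjnlh$n  (last char: 'n')
  sorted[15] = mjkljjnlh$nlnnikhikjn  (last char: 'n')
  sorted[16] = nikhikjnmjkljjnlh$nln  (last char: 'n')
  sorted[17] = nlh$nlnnikhikjnmjkljj  (last char: 'j')
  sorted[18] = nlnnikhikjnmjkljjnlh$  (last char: '$')
  sorted[19] = nmjkljjnlh$nlnnikhikj  (last char: 'j')
  sorted[20] = nnikhikjnmjkljjnlh$nl  (last char: 'l')
Last column: hlknhlmjkiijnknnnj$jl
Original string S is at sorted index 18

Answer: hlknhlmjkiijnknnnj$jl
18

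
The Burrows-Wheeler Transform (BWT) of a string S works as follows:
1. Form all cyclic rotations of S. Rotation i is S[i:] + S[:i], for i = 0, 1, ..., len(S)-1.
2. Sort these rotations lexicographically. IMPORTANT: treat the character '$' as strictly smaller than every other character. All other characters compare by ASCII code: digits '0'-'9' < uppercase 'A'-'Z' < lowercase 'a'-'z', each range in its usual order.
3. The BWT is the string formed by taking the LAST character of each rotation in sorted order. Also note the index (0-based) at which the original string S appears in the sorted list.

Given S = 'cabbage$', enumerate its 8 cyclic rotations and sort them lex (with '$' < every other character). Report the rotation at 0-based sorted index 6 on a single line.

Answer: e$cabbag

Derivation:
All 8 rotations (rotation i = S[i:]+S[:i]):
  rot[0] = cabbage$
  rot[1] = abbage$c
  rot[2] = bbage$ca
  rot[3] = bage$cab
  rot[4] = age$cabb
  rot[5] = ge$cabba
  rot[6] = e$cabbag
  rot[7] = $cabbage
Sorted (with $ < everything):
  sorted[0] = $cabbage
  sorted[1] = abbage$c
  sorted[2] = age$cabb
  sorted[3] = bage$cab
  sorted[4] = bbage$ca
  sorted[5] = cabbage$
  sorted[6] = e$cabbag
  sorted[7] = ge$cabba
sorted[6] = e$cabbag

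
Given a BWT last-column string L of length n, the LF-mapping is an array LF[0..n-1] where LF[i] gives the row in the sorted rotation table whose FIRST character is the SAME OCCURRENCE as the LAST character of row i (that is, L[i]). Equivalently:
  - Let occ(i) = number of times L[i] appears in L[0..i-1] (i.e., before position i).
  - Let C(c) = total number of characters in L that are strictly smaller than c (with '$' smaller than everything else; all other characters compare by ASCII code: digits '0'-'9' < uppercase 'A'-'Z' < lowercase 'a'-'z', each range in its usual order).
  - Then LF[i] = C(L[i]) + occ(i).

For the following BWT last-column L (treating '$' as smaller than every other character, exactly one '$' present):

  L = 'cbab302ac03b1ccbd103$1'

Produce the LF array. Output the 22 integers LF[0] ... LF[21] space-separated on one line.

Char counts: '$':1, '0':3, '1':3, '2':1, '3':3, 'a':2, 'b':4, 'c':4, 'd':1
C (first-col start): C('$')=0, C('0')=1, C('1')=4, C('2')=7, C('3')=8, C('a')=11, C('b')=13, C('c')=17, C('d')=21
L[0]='c': occ=0, LF[0]=C('c')+0=17+0=17
L[1]='b': occ=0, LF[1]=C('b')+0=13+0=13
L[2]='a': occ=0, LF[2]=C('a')+0=11+0=11
L[3]='b': occ=1, LF[3]=C('b')+1=13+1=14
L[4]='3': occ=0, LF[4]=C('3')+0=8+0=8
L[5]='0': occ=0, LF[5]=C('0')+0=1+0=1
L[6]='2': occ=0, LF[6]=C('2')+0=7+0=7
L[7]='a': occ=1, LF[7]=C('a')+1=11+1=12
L[8]='c': occ=1, LF[8]=C('c')+1=17+1=18
L[9]='0': occ=1, LF[9]=C('0')+1=1+1=2
L[10]='3': occ=1, LF[10]=C('3')+1=8+1=9
L[11]='b': occ=2, LF[11]=C('b')+2=13+2=15
L[12]='1': occ=0, LF[12]=C('1')+0=4+0=4
L[13]='c': occ=2, LF[13]=C('c')+2=17+2=19
L[14]='c': occ=3, LF[14]=C('c')+3=17+3=20
L[15]='b': occ=3, LF[15]=C('b')+3=13+3=16
L[16]='d': occ=0, LF[16]=C('d')+0=21+0=21
L[17]='1': occ=1, LF[17]=C('1')+1=4+1=5
L[18]='0': occ=2, LF[18]=C('0')+2=1+2=3
L[19]='3': occ=2, LF[19]=C('3')+2=8+2=10
L[20]='$': occ=0, LF[20]=C('$')+0=0+0=0
L[21]='1': occ=2, LF[21]=C('1')+2=4+2=6

Answer: 17 13 11 14 8 1 7 12 18 2 9 15 4 19 20 16 21 5 3 10 0 6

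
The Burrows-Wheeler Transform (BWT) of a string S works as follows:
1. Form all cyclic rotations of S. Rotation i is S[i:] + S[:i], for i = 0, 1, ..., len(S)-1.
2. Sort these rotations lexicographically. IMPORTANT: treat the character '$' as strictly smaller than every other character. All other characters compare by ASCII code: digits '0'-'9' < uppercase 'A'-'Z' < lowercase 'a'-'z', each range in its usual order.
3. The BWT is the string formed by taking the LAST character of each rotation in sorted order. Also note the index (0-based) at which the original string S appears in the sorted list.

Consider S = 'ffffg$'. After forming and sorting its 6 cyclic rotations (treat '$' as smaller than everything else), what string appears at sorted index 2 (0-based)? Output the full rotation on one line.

Answer: fffg$f

Derivation:
All 6 rotations (rotation i = S[i:]+S[:i]):
  rot[0] = ffffg$
  rot[1] = fffg$f
  rot[2] = ffg$ff
  rot[3] = fg$fff
  rot[4] = g$ffff
  rot[5] = $ffffg
Sorted (with $ < everything):
  sorted[0] = $ffffg
  sorted[1] = ffffg$
  sorted[2] = fffg$f
  sorted[3] = ffg$ff
  sorted[4] = fg$fff
  sorted[5] = g$ffff
sorted[2] = fffg$f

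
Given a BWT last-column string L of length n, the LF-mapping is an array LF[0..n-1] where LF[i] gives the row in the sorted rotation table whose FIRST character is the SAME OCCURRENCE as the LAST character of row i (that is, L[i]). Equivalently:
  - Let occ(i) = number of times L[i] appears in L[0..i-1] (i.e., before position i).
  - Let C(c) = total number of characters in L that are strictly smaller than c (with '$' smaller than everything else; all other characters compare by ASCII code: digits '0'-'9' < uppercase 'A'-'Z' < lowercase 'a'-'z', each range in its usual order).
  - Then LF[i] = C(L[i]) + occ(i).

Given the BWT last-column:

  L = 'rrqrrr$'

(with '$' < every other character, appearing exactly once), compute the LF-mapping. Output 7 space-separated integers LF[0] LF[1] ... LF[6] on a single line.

Answer: 2 3 1 4 5 6 0

Derivation:
Char counts: '$':1, 'q':1, 'r':5
C (first-col start): C('$')=0, C('q')=1, C('r')=2
L[0]='r': occ=0, LF[0]=C('r')+0=2+0=2
L[1]='r': occ=1, LF[1]=C('r')+1=2+1=3
L[2]='q': occ=0, LF[2]=C('q')+0=1+0=1
L[3]='r': occ=2, LF[3]=C('r')+2=2+2=4
L[4]='r': occ=3, LF[4]=C('r')+3=2+3=5
L[5]='r': occ=4, LF[5]=C('r')+4=2+4=6
L[6]='$': occ=0, LF[6]=C('$')+0=0+0=0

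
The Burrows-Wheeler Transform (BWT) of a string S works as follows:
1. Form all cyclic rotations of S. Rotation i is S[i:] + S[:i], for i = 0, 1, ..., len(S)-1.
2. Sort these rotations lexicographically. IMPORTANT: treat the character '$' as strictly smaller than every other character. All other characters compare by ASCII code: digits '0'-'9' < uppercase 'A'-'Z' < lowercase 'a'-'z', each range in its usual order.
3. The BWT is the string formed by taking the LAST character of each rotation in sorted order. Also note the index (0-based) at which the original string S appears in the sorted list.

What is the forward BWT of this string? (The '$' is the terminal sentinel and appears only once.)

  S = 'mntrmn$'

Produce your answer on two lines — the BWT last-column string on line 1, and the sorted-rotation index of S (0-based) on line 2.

Answer: nr$mmtn
2

Derivation:
All 7 rotations (rotation i = S[i:]+S[:i]):
  rot[0] = mntrmn$
  rot[1] = ntrmn$m
  rot[2] = trmn$mn
  rot[3] = rmn$mnt
  rot[4] = mn$mntr
  rot[5] = n$mntrm
  rot[6] = $mntrmn
Sorted (with $ < everything):
  sorted[0] = $mntrmn  (last char: 'n')
  sorted[1] = mn$mntr  (last char: 'r')
  sorted[2] = mntrmn$  (last char: '$')
  sorted[3] = n$mntrm  (last char: 'm')
  sorted[4] = ntrmn$m  (last char: 'm')
  sorted[5] = rmn$mnt  (last char: 't')
  sorted[6] = trmn$mn  (last char: 'n')
Last column: nr$mmtn
Original string S is at sorted index 2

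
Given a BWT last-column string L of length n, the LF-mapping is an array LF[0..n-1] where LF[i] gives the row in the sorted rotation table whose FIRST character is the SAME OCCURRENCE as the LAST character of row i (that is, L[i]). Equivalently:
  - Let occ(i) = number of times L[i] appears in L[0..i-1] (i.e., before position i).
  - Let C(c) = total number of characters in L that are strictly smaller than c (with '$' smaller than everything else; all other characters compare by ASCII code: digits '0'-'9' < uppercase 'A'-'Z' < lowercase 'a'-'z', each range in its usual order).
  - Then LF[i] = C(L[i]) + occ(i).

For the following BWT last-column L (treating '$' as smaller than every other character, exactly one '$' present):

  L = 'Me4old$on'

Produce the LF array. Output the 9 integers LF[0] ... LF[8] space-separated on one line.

Char counts: '$':1, '4':1, 'M':1, 'd':1, 'e':1, 'l':1, 'n':1, 'o':2
C (first-col start): C('$')=0, C('4')=1, C('M')=2, C('d')=3, C('e')=4, C('l')=5, C('n')=6, C('o')=7
L[0]='M': occ=0, LF[0]=C('M')+0=2+0=2
L[1]='e': occ=0, LF[1]=C('e')+0=4+0=4
L[2]='4': occ=0, LF[2]=C('4')+0=1+0=1
L[3]='o': occ=0, LF[3]=C('o')+0=7+0=7
L[4]='l': occ=0, LF[4]=C('l')+0=5+0=5
L[5]='d': occ=0, LF[5]=C('d')+0=3+0=3
L[6]='$': occ=0, LF[6]=C('$')+0=0+0=0
L[7]='o': occ=1, LF[7]=C('o')+1=7+1=8
L[8]='n': occ=0, LF[8]=C('n')+0=6+0=6

Answer: 2 4 1 7 5 3 0 8 6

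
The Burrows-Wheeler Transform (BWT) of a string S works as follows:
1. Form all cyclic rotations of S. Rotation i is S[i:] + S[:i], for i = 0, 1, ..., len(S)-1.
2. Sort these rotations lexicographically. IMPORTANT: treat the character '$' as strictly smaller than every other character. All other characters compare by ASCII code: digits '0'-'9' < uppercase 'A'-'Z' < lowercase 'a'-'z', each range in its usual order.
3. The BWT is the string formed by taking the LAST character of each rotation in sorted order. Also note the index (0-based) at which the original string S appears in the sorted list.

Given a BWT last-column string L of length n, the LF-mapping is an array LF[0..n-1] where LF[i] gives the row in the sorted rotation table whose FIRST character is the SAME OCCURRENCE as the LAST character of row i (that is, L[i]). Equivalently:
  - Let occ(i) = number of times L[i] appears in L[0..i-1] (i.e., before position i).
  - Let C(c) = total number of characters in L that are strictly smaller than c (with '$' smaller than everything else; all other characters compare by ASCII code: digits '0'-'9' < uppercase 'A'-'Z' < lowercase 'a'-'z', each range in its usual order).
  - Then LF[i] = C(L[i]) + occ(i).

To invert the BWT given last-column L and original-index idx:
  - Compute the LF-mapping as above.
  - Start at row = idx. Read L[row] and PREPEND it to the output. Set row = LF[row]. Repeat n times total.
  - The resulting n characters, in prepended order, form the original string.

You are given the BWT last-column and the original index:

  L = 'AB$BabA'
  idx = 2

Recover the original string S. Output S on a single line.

Answer: AbaBBA$

Derivation:
LF mapping: 1 3 0 4 5 6 2
Walk LF starting at row 2, prepending L[row]:
  step 1: row=2, L[2]='$', prepend. Next row=LF[2]=0
  step 2: row=0, L[0]='A', prepend. Next row=LF[0]=1
  step 3: row=1, L[1]='B', prepend. Next row=LF[1]=3
  step 4: row=3, L[3]='B', prepend. Next row=LF[3]=4
  step 5: row=4, L[4]='a', prepend. Next row=LF[4]=5
  step 6: row=5, L[5]='b', prepend. Next row=LF[5]=6
  step 7: row=6, L[6]='A', prepend. Next row=LF[6]=2
Reversed output: AbaBBA$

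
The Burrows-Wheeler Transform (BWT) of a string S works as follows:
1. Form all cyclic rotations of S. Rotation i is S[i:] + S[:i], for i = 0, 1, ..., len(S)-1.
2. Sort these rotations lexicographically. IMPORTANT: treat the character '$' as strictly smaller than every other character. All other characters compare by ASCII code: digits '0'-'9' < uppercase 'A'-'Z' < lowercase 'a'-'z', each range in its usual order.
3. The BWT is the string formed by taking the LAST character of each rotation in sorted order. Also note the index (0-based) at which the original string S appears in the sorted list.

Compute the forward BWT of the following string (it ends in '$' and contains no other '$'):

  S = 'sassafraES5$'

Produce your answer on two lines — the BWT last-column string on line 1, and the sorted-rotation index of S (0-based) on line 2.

All 12 rotations (rotation i = S[i:]+S[:i]):
  rot[0] = sassafraES5$
  rot[1] = assafraES5$s
  rot[2] = ssafraES5$sa
  rot[3] = safraES5$sas
  rot[4] = afraES5$sass
  rot[5] = fraES5$sassa
  rot[6] = raES5$sassaf
  rot[7] = aES5$sassafr
  rot[8] = ES5$sassafra
  rot[9] = S5$sassafraE
  rot[10] = 5$sassafraES
  rot[11] = $sassafraES5
Sorted (with $ < everything):
  sorted[0] = $sassafraES5  (last char: '5')
  sorted[1] = 5$sassafraES  (last char: 'S')
  sorted[2] = ES5$sassafra  (last char: 'a')
  sorted[3] = S5$sassafraE  (last char: 'E')
  sorted[4] = aES5$sassafr  (last char: 'r')
  sorted[5] = afraES5$sass  (last char: 's')
  sorted[6] = assafraES5$s  (last char: 's')
  sorted[7] = fraES5$sassa  (last char: 'a')
  sorted[8] = raES5$sassaf  (last char: 'f')
  sorted[9] = safraES5$sas  (last char: 's')
  sorted[10] = sassafraES5$  (last char: '$')
  sorted[11] = ssafraES5$sa  (last char: 'a')
Last column: 5SaErssafs$a
Original string S is at sorted index 10

Answer: 5SaErssafs$a
10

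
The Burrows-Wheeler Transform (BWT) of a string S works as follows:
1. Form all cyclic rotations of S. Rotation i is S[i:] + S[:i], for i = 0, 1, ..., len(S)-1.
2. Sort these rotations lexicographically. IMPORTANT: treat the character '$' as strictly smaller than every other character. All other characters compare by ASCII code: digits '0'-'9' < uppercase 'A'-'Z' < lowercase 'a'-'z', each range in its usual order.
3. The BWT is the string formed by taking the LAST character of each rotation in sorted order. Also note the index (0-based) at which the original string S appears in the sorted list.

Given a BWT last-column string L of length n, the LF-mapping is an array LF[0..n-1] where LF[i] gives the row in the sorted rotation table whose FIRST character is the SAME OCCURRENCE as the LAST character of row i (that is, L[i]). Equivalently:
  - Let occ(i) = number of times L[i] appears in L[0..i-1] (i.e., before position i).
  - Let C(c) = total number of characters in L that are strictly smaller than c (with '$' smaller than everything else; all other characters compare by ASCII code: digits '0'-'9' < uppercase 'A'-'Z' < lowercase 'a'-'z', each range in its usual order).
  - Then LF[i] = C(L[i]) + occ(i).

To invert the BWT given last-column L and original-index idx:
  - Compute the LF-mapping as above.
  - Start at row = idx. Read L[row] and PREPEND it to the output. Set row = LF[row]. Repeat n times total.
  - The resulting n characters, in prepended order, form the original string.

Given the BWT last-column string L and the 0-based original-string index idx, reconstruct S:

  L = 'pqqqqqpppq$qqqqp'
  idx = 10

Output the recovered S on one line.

LF mapping: 1 6 7 8 9 10 2 3 4 11 0 12 13 14 15 5
Walk LF starting at row 10, prepending L[row]:
  step 1: row=10, L[10]='$', prepend. Next row=LF[10]=0
  step 2: row=0, L[0]='p', prepend. Next row=LF[0]=1
  step 3: row=1, L[1]='q', prepend. Next row=LF[1]=6
  step 4: row=6, L[6]='p', prepend. Next row=LF[6]=2
  step 5: row=2, L[2]='q', prepend. Next row=LF[2]=7
  step 6: row=7, L[7]='p', prepend. Next row=LF[7]=3
  step 7: row=3, L[3]='q', prepend. Next row=LF[3]=8
  step 8: row=8, L[8]='p', prepend. Next row=LF[8]=4
  step 9: row=4, L[4]='q', prepend. Next row=LF[4]=9
  step 10: row=9, L[9]='q', prepend. Next row=LF[9]=11
  step 11: row=11, L[11]='q', prepend. Next row=LF[11]=12
  step 12: row=12, L[12]='q', prepend. Next row=LF[12]=13
  step 13: row=13, L[13]='q', prepend. Next row=LF[13]=14
  step 14: row=14, L[14]='q', prepend. Next row=LF[14]=15
  step 15: row=15, L[15]='p', prepend. Next row=LF[15]=5
  step 16: row=5, L[5]='q', prepend. Next row=LF[5]=10
Reversed output: qpqqqqqqpqpqpqp$

Answer: qpqqqqqqpqpqpqp$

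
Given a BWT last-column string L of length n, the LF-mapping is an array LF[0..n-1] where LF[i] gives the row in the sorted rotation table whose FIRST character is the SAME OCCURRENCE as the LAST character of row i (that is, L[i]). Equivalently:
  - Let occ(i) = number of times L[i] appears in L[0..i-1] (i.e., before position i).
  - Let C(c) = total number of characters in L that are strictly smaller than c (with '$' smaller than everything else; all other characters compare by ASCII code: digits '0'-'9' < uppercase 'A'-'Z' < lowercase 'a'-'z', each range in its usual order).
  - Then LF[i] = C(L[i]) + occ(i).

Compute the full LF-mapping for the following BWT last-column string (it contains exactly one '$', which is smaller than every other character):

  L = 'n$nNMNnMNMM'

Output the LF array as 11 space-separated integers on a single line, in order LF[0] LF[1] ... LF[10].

Answer: 8 0 9 5 1 6 10 2 7 3 4

Derivation:
Char counts: '$':1, 'M':4, 'N':3, 'n':3
C (first-col start): C('$')=0, C('M')=1, C('N')=5, C('n')=8
L[0]='n': occ=0, LF[0]=C('n')+0=8+0=8
L[1]='$': occ=0, LF[1]=C('$')+0=0+0=0
L[2]='n': occ=1, LF[2]=C('n')+1=8+1=9
L[3]='N': occ=0, LF[3]=C('N')+0=5+0=5
L[4]='M': occ=0, LF[4]=C('M')+0=1+0=1
L[5]='N': occ=1, LF[5]=C('N')+1=5+1=6
L[6]='n': occ=2, LF[6]=C('n')+2=8+2=10
L[7]='M': occ=1, LF[7]=C('M')+1=1+1=2
L[8]='N': occ=2, LF[8]=C('N')+2=5+2=7
L[9]='M': occ=2, LF[9]=C('M')+2=1+2=3
L[10]='M': occ=3, LF[10]=C('M')+3=1+3=4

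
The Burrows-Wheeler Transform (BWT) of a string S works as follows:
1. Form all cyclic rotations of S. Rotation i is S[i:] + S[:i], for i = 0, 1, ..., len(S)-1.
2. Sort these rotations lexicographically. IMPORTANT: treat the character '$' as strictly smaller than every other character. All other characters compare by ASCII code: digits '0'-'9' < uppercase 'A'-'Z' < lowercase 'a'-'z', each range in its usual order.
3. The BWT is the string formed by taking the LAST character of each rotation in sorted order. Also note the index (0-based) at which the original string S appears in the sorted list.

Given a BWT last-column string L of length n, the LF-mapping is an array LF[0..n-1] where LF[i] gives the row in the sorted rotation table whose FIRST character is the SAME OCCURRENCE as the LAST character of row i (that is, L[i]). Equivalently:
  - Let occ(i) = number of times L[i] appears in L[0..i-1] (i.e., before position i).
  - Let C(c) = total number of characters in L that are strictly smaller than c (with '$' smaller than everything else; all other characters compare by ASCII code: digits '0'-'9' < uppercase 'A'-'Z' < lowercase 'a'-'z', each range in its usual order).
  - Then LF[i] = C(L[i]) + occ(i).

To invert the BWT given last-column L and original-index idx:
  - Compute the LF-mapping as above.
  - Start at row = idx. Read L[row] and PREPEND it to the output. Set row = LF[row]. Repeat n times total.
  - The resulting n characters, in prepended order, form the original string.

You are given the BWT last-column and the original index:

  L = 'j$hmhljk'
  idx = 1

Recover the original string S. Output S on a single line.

Answer: hhjlkmj$

Derivation:
LF mapping: 3 0 1 7 2 6 4 5
Walk LF starting at row 1, prepending L[row]:
  step 1: row=1, L[1]='$', prepend. Next row=LF[1]=0
  step 2: row=0, L[0]='j', prepend. Next row=LF[0]=3
  step 3: row=3, L[3]='m', prepend. Next row=LF[3]=7
  step 4: row=7, L[7]='k', prepend. Next row=LF[7]=5
  step 5: row=5, L[5]='l', prepend. Next row=LF[5]=6
  step 6: row=6, L[6]='j', prepend. Next row=LF[6]=4
  step 7: row=4, L[4]='h', prepend. Next row=LF[4]=2
  step 8: row=2, L[2]='h', prepend. Next row=LF[2]=1
Reversed output: hhjlkmj$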